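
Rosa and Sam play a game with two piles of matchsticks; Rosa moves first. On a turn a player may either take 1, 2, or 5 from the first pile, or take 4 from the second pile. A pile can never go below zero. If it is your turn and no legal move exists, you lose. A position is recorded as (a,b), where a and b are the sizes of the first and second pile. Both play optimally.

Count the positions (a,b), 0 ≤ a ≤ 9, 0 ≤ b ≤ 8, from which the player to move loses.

32

Label each position W (a win for the player to move) or L (a loss). A position with no legal move is L; any other position is W exactly when some move reaches an L, and L when every move reaches a W.
Every move lowers a or b (never raises either), so fill the grid row by row in increasing a, and left to right within a row: each cell's successors are then already labelled.
      b=0  b=1  b=2  b=3  b=4  b=5  b=6  b=7  b=8
a=0:    L    L    L    L    W    W    W    W    L
a=1:    W    W    W    W    L    L    L    L    W
a=2:    W    W    W    W    W    W    W    W    W
a=3:    L    L    L    L    W    W    W    W    L
a=4:    W    W    W    W    L    L    L    L    W
a=5:    W    W    W    W    W    W    W    W    W
a=6:    L    L    L    L    W    W    W    W    L
a=7:    W    W    W    W    L    L    L    L    W
a=8:    W    W    W    W    W    W    W    W    W
a=9:    L    L    L    L    W    W    W    W    L
Cells with no legal move (terminal, hence L): (0,0), (0,1), (0,2), (0,3).
The remaining L cells, each justified by listing all of its moves:
(0,8): L (sole option (0,4)(W) is W)
(1,4): L (options (0,4)(W), (1,0)(W) are all W)
(1,5): L (options (0,5)(W), (1,1)(W) are all W)
(1,6): L (options (0,6)(W), (1,2)(W) are all W)
(1,7): L (options (0,7)(W), (1,3)(W) are all W)
(3,0): L (options (2,0)(W), (1,0)(W) are all W)
(3,1): L (options (2,1)(W), (1,1)(W) are all W)
(3,2): L (options (2,2)(W), (1,2)(W) are all W)
(3,3): L (options (2,3)(W), (1,3)(W) are all W)
(3,8): L (options (2,8)(W), (1,8)(W), (3,4)(W) are all W)
(4,4): L (options (3,4)(W), (2,4)(W), (4,0)(W) are all W)
(4,5): L (options (3,5)(W), (2,5)(W), (4,1)(W) are all W)
(4,6): L (options (3,6)(W), (2,6)(W), (4,2)(W) are all W)
(4,7): L (options (3,7)(W), (2,7)(W), (4,3)(W) are all W)
(6,0): L (options (5,0)(W), (4,0)(W), (1,0)(W) are all W)
(6,1): L (options (5,1)(W), (4,1)(W), (1,1)(W) are all W)
(6,2): L (options (5,2)(W), (4,2)(W), (1,2)(W) are all W)
(6,3): L (options (5,3)(W), (4,3)(W), (1,3)(W) are all W)
(6,8): L (options (5,8)(W), (4,8)(W), (1,8)(W), (6,4)(W) are all W)
(7,4): L (options (6,4)(W), (5,4)(W), (2,4)(W), (7,0)(W) are all W)
(7,5): L (options (6,5)(W), (5,5)(W), (2,5)(W), (7,1)(W) are all W)
(7,6): L (options (6,6)(W), (5,6)(W), (2,6)(W), (7,2)(W) are all W)
(7,7): L (options (6,7)(W), (5,7)(W), (2,7)(W), (7,3)(W) are all W)
(9,0): L (options (8,0)(W), (7,0)(W), (4,0)(W) are all W)
(9,1): L (options (8,1)(W), (7,1)(W), (4,1)(W) are all W)
(9,2): L (options (8,2)(W), (7,2)(W), (4,2)(W) are all W)
(9,3): L (options (8,3)(W), (7,3)(W), (4,3)(W) are all W)
(9,8): L (options (8,8)(W), (7,8)(W), (4,8)(W), (9,4)(W) are all W)
Every other cell has at least one move into one of the L cells above, so it is W.
L cells per row: a=0: 5, a=1: 4, a=2: 0, a=3: 5, a=4: 4, a=5: 0, a=6: 5, a=7: 4, a=8: 0, a=9: 5; total 32.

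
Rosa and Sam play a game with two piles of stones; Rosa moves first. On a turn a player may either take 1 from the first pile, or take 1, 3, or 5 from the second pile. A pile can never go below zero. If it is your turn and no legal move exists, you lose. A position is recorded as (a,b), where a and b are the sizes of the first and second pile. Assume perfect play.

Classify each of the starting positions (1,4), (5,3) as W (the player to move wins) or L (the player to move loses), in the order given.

(1,4): W, (5,3): L

Classify positions by backward induction: terminal positions (no move available) are L. From any other position, the mover wins iff some move reaches an L.
No move ever increases a pile, so every position that can arise here has a ≤ 5 and b ≤ 4; it is enough to label the cells with 0 ≤ a ≤ 5 and 0 ≤ b ≤ 4.
Every move lowers a or b (never raises either), so fill the grid row by row in increasing a, and left to right within a row: each cell's successors are then already labelled.
      b=0  b=1  b=2  b=3  b=4
a=0:    L    W    L    W    L
a=1:    W    L    W    L    W
a=2:    L    W    L    W    L
a=3:    W    L    W    L    W
a=4:    L    W    L    W    L
a=5:    W    L    W    L    W
Cells with no legal move (terminal, hence L): (0,0).
The remaining L cells, each justified by listing all of its moves:
(0,2): the only move is to (0,1)(W), a W ⇒ L
(0,4): moves to (0,3)(W), (0,1)(W); every one is W ⇒ L
(1,1): moves to (0,1)(W), (1,0)(W); every one is W ⇒ L
(1,3): moves to (0,3)(W), (1,2)(W), (1,0)(W); every one is W ⇒ L
(2,0): the only move is to (1,0)(W), a W ⇒ L
(2,2): moves to (1,2)(W), (2,1)(W); every one is W ⇒ L
(2,4): moves to (1,4)(W), (2,3)(W), (2,1)(W); every one is W ⇒ L
(3,1): moves to (2,1)(W), (3,0)(W); every one is W ⇒ L
(3,3): moves to (2,3)(W), (3,2)(W), (3,0)(W); every one is W ⇒ L
(4,0): the only move is to (3,0)(W), a W ⇒ L
(4,2): moves to (3,2)(W), (4,1)(W); every one is W ⇒ L
(4,4): moves to (3,4)(W), (4,3)(W), (4,1)(W); every one is W ⇒ L
(5,1): moves to (4,1)(W), (5,0)(W); every one is W ⇒ L
(5,3): moves to (4,3)(W), (5,2)(W), (5,0)(W); every one is W ⇒ L
Every other cell has at least one move into one of the L cells above, so it is W.
(1,4): the move to (0,4) reaches an L cell, so W
(5,3): one of the L cells justified above, so L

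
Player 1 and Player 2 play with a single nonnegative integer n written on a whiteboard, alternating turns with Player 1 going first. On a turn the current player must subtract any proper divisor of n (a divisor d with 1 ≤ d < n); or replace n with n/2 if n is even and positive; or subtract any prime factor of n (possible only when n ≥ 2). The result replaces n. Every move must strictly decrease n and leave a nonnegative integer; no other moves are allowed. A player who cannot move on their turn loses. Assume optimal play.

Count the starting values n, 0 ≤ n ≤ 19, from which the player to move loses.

Positions with no move are L. A position that does have a move is losing for the player to move precisely when every available move leads to a winning position for the opponent. Fill in the labels:
n=0: no move → L
n=1: no move → L
n=2: →0(L), so W
n=3: →0(L), so W
n=4: →2(W), 3(W) — all W, so L
n=5: →0(L), so W
n=6: →4(L), so W
n=7: →0(L), so W
n=8: →4(L), so W
n=9: →6(W), 8(W) — all W, so L
n=10: →9(L), so W
n=11: →0(L), so W
n=12: →9(L), so W
n=13: →0(L), so W
n=14: →7(W), 12(W), 13(W) — all W, so L
n=15: →14(L), so W
n=16: →14(L), so W
n=17: →0(L), so W
n=18: →9(L), so W
n=19: →0(L), so W
L entries with 0 ≤ n ≤ 19: n = 0, 1, 4, 9, 14; that makes 5.

5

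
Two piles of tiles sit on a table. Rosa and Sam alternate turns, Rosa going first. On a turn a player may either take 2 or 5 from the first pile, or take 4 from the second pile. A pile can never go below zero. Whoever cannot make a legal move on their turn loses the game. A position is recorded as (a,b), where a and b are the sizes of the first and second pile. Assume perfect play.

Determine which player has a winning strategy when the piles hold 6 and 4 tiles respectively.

Positions with no move are L. A position that does have a move is losing for the player to move precisely when every available move leads to a winning position for the opponent. Fill in the labels:
No move ever increases a pile, so every position that can arise here has a ≤ 6 and b ≤ 4; it is enough to label the cells with 0 ≤ a ≤ 6 and 0 ≤ b ≤ 4.
Every move lowers a or b (never raises either), so fill the grid row by row in increasing a, and left to right within a row: each cell's successors are then already labelled.
      b=0  b=1  b=2  b=3  b=4
a=0:    L    L    L    L    W
a=1:    L    L    L    L    W
a=2:    W    W    W    W    L
a=3:    W    W    W    W    L
a=4:    L    L    L    L    W
a=5:    W    W    W    W    W
a=6:    W    W    W    W    L
Cells with no legal move (terminal, hence L): (0,0), (0,1), (0,2), (0,3), (1,0), (1,1), (1,2), (1,3).
The remaining L cells, each justified by listing all of its moves:
(2,4): →(0,4)(W), (2,0)(W) — all W, so L
(3,4): →(1,4)(W), (3,0)(W) — all W, so L
(4,0): →(2,0)(W) only, which is W, so L
(4,1): →(2,1)(W) only, which is W, so L
(4,2): →(2,2)(W) only, which is W, so L
(4,3): →(2,3)(W) only, which is W, so L
(6,4): →(4,4)(W), (1,4)(W), (6,0)(W) — all W, so L
Every other cell has at least one move into one of the L cells above, so it is W.
Every move from (6,4) reaches a W position, so the mover loses.

Sam wins.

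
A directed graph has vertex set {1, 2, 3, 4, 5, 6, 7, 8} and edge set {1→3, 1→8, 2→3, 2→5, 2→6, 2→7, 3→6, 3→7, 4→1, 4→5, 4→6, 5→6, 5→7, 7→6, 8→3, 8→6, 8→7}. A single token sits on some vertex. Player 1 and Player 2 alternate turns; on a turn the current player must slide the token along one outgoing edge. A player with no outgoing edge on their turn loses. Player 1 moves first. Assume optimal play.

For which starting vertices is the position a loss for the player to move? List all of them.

Build the W/L table. Terminal = L. A non-terminal position is W if it has a move to some L; otherwise it is L.
Every edge goes from a vertex to one that appears earlier in the order 6, 7, 3, 5, 8, 2, 1, 4, so processing vertices in that order labels each vertex after all of its successors.
6: no outgoing edge → L
7: →6(L), so W
3: →6(L), so W
5: →6(L), so W
8: →6(L), so W
2: →6(L), so W
1: →8(W), 3(W) — all W, so L
4: →1(L), so W
Reading off the rows marked L gives the requested list; there are 2 such vertices.

1, 6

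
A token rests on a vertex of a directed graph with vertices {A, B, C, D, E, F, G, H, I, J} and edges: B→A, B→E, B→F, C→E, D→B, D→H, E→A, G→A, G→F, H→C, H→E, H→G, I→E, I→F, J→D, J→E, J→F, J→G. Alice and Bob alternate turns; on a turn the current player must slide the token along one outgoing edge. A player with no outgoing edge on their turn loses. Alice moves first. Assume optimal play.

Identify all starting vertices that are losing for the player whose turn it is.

Use the standard recursion: the mover loses at a terminal position; elsewhere, the mover wins exactly when some move hands the opponent an L position.
Every edge goes from a vertex to one that appears earlier in the order F, A, E, G, I, C, B, H, D, J, so processing vertices in that order labels each vertex after all of its successors.
F: no outgoing edge → L
A: no outgoing edge → L
E: reaches L-position A → W
G: reaches L-position A → W
I: reaches L-position F → W
C: only reaches E(W), which is W → L
B: reaches L-position A → W
H: reaches L-position C → W
D: only reaches H(W), B(W), all W → L
J: reaches L-position D → W
The losing starting vertices are exactly the entries labelled L in this table (4 of them).

A, C, D, F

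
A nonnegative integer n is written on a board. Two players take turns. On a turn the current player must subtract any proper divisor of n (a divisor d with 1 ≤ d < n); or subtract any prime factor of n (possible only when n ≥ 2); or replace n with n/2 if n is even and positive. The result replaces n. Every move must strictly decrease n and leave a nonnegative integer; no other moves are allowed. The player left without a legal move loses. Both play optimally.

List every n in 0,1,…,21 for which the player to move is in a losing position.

0, 1, 4, 9, 14, 20

Compute win/loss labels from the base case upward. A position with no move is L. Any other position is W if it can reach an L in one move, else L.
n=0: no move → L
n=1: no move → L
n=2: W (go to 0, an L position)
n=3: W (go to 0, an L position)
n=4: L (options 2(W), 3(W) are all W)
n=5: W (go to 0, an L position)
n=6: W (go to 4, an L position)
n=7: W (go to 0, an L position)
n=8: W (go to 4, an L position)
n=9: L (options 6(W), 8(W) are all W)
n=10: W (go to 9, an L position)
n=11: W (go to 0, an L position)
n=12: W (go to 9, an L position)
n=13: W (go to 0, an L position)
n=14: L (options 7(W), 12(W), 13(W) are all W)
n=15: W (go to 14, an L position)
n=16: W (go to 14, an L position)
n=17: W (go to 0, an L position)
n=18: W (go to 9, an L position)
n=19: W (go to 0, an L position)
n=20: L (options 10(W), 15(W), 16(W), 18(W), 19(W) are all W)
n=21: W (go to 14, an L position)
Reading off the rows marked L gives the requested list; there are 6 such values of n.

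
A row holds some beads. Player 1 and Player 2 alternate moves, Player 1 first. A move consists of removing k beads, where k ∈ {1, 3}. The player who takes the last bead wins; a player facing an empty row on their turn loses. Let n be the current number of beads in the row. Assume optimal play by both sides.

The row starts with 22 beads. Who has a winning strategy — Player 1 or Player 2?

Use the standard recursion: the mover loses at a terminal position; elsewhere, the mover wins exactly when some move hands the opponent an L position.
n=0: no move → L
n=1: →0(L), so W
n=2: →1(W) only, which is W, so L
n=3: →2(L), so W
n=4: →3(W), 1(W) — all W, so L
n=5: →4(L), so W
n=6: →5(W), 3(W) — all W, so L
n=7: →6(L), so W
n=8: →7(W), 5(W) — all W, so L
n=9: →8(L), so W
n=10: →9(W), 7(W) — all W, so L
n=11: →10(L), so W
n=12: →11(W), 9(W) — all W, so L
n=13: →12(L), so W
n=14: →13(W), 11(W) — all W, so L
n=15: →14(L), so W
n=16: →15(W), 13(W) — all W, so L
n=17: →16(L), so W
n=18: →17(W), 15(W) — all W, so L
n=19: →18(L), so W
n=20: →19(W), 17(W) — all W, so L
n=21: →20(L), so W
n=22: →21(W), 19(W) — all W, so L
Every move from 22 reaches a W position, so the mover loses.

Player 2 wins.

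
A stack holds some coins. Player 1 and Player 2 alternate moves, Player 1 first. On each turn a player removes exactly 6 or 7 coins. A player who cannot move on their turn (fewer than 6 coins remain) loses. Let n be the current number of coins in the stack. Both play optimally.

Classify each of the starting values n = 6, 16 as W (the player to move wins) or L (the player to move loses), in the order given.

Label each position W (a win for the player to move) or L (a loss). A position with no legal move is L; any other position is W exactly when some move reaches an L, and L when every move reaches a W.
n=0: no move → L
n=1: no move → L
n=2: no move → L
n=3: no move → L
n=4: no move → L
n=5: no move → L
n=6: W (go to 0, an L position)
n=7: W (go to 1, an L position)
n=8: W (go to 2, an L position)
n=9: W (go to 3, an L position)
n=10: W (go to 4, an L position)
n=11: W (go to 5, an L position)
n=12: W (go to 5, an L position)
n=13: L (options 7(W), 6(W) are all W)
n=14: L (options 8(W), 7(W) are all W)
n=15: L (options 9(W), 8(W) are all W)
n=16: L (options 10(W), 9(W) are all W)

6: W, 16: L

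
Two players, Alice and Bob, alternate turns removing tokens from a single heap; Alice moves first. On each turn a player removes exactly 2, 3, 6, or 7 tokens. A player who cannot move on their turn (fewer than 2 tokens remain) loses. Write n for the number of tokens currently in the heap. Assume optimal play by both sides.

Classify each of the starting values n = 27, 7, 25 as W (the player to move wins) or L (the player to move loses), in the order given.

Work bottom-up. With no move the player to move loses. Otherwise the position is W if at least one move leads to an L position for the opponent, and L if every move leads to a W.
n=0: no move → L
n=1: no move → L
n=2: →0(L), so W
n=3: →1(L), so W
n=4: →1(L), so W
n=5: →3(W), 2(W) — all W, so L
n=6: →0(L), so W
n=7: →5(L), so W
n=8: →5(L), so W
n=9: →7(W), 6(W), 3(W), 2(W) — all W, so L
n=10: →8(W), 7(W), 4(W), 3(W) — all W, so L
n=11: →9(L), so W
n=12: →10(L), so W
n=13: →10(L), so W
n=14: →12(W), 11(W), 8(W), 7(W) — all W, so L
n=15: →9(L), so W
n=16: →14(L), so W
n=17: →14(L), so W
n=18: →16(W), 15(W), 12(W), 11(W) — all W, so L
n=19: →17(W), 16(W), 13(W), 12(W) — all W, so L
n=20: →18(L), so W
n=21: →19(L), so W
n=22: →19(L), so W
n=23: →21(W), 20(W), 17(W), 16(W) — all W, so L
n=24: →18(L), so W
n=25: →23(L), so W
n=26: →23(L), so W
n=27: →25(W), 24(W), 21(W), 20(W) — all W, so L

27: L, 7: W, 25: W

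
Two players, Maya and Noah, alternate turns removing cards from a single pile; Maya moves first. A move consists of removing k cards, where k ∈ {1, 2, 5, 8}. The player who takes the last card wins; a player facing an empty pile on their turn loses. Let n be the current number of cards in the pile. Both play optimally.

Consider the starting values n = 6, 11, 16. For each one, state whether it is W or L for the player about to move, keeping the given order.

6: L, 11: W, 16: W

Classify positions by backward induction: terminal positions (no move available) are L. From any other position, the mover wins iff some move reaches an L.
n=0: no move → L
n=1: W (go to 0, an L position)
n=2: W (go to 0, an L position)
n=3: L (options 2(W), 1(W) are all W)
n=4: W (go to 3, an L position)
n=5: W (go to 3, an L position)
n=6: L (options 5(W), 4(W), 1(W) are all W)
n=7: W (go to 6, an L position)
n=8: W (go to 6, an L position)
n=9: L (options 8(W), 7(W), 4(W), 1(W) are all W)
n=10: W (go to 9, an L position)
n=11: W (go to 9, an L position)
n=12: L (options 11(W), 10(W), 7(W), 4(W) are all W)
n=13: W (go to 12, an L position)
n=14: W (go to 12, an L position)
n=15: L (options 14(W), 13(W), 10(W), 7(W) are all W)
n=16: W (go to 15, an L position)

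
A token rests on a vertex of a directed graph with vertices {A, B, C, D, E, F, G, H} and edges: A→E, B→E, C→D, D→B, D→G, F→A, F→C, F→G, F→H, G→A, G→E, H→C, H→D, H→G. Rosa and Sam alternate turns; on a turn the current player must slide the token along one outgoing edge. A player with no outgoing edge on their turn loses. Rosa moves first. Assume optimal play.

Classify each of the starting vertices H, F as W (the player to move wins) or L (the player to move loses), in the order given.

Use the standard recursion: the mover loses at a terminal position; elsewhere, the mover wins exactly when some move hands the opponent an L position.
Every edge goes from a vertex to one that appears earlier in the order E, B, A, G, D, C, H, F, so processing vertices in that order labels each vertex after all of its successors.
E: no outgoing edge → L
B: reaches L-position E → W
A: reaches L-position E → W
G: reaches L-position E → W
D: only reaches G(W), B(W), all W → L
C: reaches L-position D → W
H: reaches L-position D → W
F: only reaches H(W), C(W), G(W), A(W), all W → L

H: W, F: L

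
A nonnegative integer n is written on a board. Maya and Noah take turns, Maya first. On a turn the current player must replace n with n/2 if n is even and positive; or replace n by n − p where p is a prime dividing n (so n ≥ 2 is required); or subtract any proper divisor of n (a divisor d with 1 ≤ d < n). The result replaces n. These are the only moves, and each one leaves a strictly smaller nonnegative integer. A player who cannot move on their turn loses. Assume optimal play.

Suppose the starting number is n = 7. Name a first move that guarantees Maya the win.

Use the standard recursion: the mover loses at a terminal position; elsewhere, the mover wins exactly when some move hands the opponent an L position.
n=0: no move → L
n=1: no move → L
n=2: reaches L-position 0 → W
n=3: reaches L-position 0 → W
n=4: only reaches 2(W), 3(W), all W → L
n=5: reaches L-position 0 → W
n=6: reaches L-position 4 → W
n=7: reaches L-position 0 → W
From 7, the L positions reachable in one move are: 0.

Move to 0.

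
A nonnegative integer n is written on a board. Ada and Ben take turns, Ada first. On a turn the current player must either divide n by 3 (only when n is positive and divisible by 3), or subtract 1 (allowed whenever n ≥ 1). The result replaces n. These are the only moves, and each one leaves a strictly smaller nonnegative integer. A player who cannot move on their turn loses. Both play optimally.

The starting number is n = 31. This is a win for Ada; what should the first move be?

Move to 30.

Compute win/loss labels from the base case upward. A position with no move is L. Any other position is W if it can reach an L in one move, else L.
n=0: no move → L
n=1: reaches L-position 0 → W
n=2: only reaches 1(W), which is W → L
n=3: reaches L-position 2 → W
n=4: only reaches 3(W), which is W → L
n=5: reaches L-position 4 → W
n=6: reaches L-position 2 → W
n=7: only reaches 6(W), which is W → L
n=8: reaches L-position 7 → W
n=9: only reaches 3(W), 8(W), all W → L
n=10: reaches L-position 9 → W
n=11: only reaches 10(W), which is W → L
n=12: reaches L-position 4 → W
n=13: only reaches 12(W), which is W → L
n=14: reaches L-position 13 → W
n=15: only reaches 5(W), 14(W), all W → L
n=16: reaches L-position 15 → W
n=17: only reaches 16(W), which is W → L
n=18: reaches L-position 17 → W
n=19: only reaches 18(W), which is W → L
n=20: reaches L-position 19 → W
n=21: reaches L-position 7 → W
n=22: only reaches 21(W), which is W → L
n=23: reaches L-position 22 → W
n=24: only reaches 8(W), 23(W), all W → L
n=25: reaches L-position 24 → W
n=26: only reaches 25(W), which is W → L
n=27: reaches L-position 9 → W
n=28: only reaches 27(W), which is W → L
n=29: reaches L-position 28 → W
n=30: only reaches 10(W), 29(W), all W → L
n=31: reaches L-position 30 → W
From 31, the L positions reachable in one move are: 30.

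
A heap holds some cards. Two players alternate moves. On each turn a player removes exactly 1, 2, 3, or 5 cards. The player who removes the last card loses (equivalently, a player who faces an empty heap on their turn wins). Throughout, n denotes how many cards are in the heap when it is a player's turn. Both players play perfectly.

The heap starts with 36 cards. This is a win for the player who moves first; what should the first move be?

Remove 3, leaving 33.

Label each position W (a win for the player to move) or L (a loss). A position with no legal move is W; any other position is W exactly when some move reaches an L, and L when every move reaches a W.
n=0: no move; the opponent has just taken the last card and therefore loses → W
n=1: →0(W) only, which is W, so L
n=2: →1(L), so W
n=3: →1(L), so W
n=4: →1(L), so W
n=5: →4(W), 3(W), 2(W), 0(W) — all W, so L
n=6: →5(L), so W
n=7: →5(L), so W
n=8: →5(L), so W
n=9: →8(W), 7(W), 6(W), 4(W) — all W, so L
n=10: →9(L), so W
n=11: →9(L), so W
n=12: →9(L), so W
n=13: →12(W), 11(W), 10(W), 8(W) — all W, so L
n=14: →13(L), so W
n=15: →13(L), so W
n=16: →13(L), so W
n=17: →16(W), 15(W), 14(W), 12(W) — all W, so L
n=18: →17(L), so W
n=19: →17(L), so W
n=20: →17(L), so W
n=21: →20(W), 19(W), 18(W), 16(W) — all W, so L
n=22: →21(L), so W
n=23: →21(L), so W
n=24: →21(L), so W
n=25: →24(W), 23(W), 22(W), 20(W) — all W, so L
n=26: →25(L), so W
n=27: →25(L), so W
n=28: →25(L), so W
n=29: →28(W), 27(W), 26(W), 24(W) — all W, so L
n=30: →29(L), so W
n=31: →29(L), so W
n=32: →29(L), so W
n=33: →32(W), 31(W), 30(W), 28(W) — all W, so L
n=34: →33(L), so W
n=35: →33(L), so W
n=36: →33(L), so W
From 36, the L positions reachable in one move are: 33.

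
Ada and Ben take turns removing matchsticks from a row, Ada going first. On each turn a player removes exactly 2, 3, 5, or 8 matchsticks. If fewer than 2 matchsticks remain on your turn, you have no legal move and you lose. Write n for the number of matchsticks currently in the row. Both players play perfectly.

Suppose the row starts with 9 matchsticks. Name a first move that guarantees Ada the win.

Remove 2, leaving 7.

Use the standard recursion: the mover loses at a terminal position; elsewhere, the mover wins exactly when some move hands the opponent an L position.
n=0: no move → L
n=1: no move → L
n=2: →0(L), so W
n=3: →1(L), so W
n=4: →1(L), so W
n=5: →0(L), so W
n=6: →1(L), so W
n=7: →5(W), 4(W), 2(W) — all W, so L
n=8: →0(L), so W
n=9: →7(L), so W
From 9, the L positions reachable in one move are: 7, 1. Any move reaching one of these is winning.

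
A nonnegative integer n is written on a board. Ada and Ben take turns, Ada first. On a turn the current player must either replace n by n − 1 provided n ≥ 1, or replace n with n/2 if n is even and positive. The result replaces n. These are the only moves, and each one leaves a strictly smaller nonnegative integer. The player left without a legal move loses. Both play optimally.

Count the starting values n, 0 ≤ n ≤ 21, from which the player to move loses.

11

Work bottom-up. With no move the player to move loses. Otherwise the position is W if at least one move leads to an L position for the opponent, and L if every move leads to a W.
n=0: no move → L
n=1: can move to 0, which is L ⇒ W
n=2: the only move is to 1(W), a W ⇒ L
n=3: can move to 2, which is L ⇒ W
n=4: can move to 2, which is L ⇒ W
n=5: the only move is to 4(W), a W ⇒ L
n=6: can move to 5, which is L ⇒ W
n=7: the only move is to 6(W), a W ⇒ L
n=8: can move to 7, which is L ⇒ W
n=9: the only move is to 8(W), a W ⇒ L
n=10: can move to 5, which is L ⇒ W
n=11: the only move is to 10(W), a W ⇒ L
n=12: can move to 11, which is L ⇒ W
n=13: the only move is to 12(W), a W ⇒ L
n=14: can move to 7, which is L ⇒ W
n=15: the only move is to 14(W), a W ⇒ L
n=16: can move to 15, which is L ⇒ W
n=17: the only move is to 16(W), a W ⇒ L
n=18: can move to 9, which is L ⇒ W
n=19: the only move is to 18(W), a W ⇒ L
n=20: can move to 19, which is L ⇒ W
n=21: the only move is to 20(W), a W ⇒ L
L entries with 0 ≤ n ≤ 21: n = 0, 2, 5, 7, 9, 11, 13, 15, 17, 19, 21; that makes 11.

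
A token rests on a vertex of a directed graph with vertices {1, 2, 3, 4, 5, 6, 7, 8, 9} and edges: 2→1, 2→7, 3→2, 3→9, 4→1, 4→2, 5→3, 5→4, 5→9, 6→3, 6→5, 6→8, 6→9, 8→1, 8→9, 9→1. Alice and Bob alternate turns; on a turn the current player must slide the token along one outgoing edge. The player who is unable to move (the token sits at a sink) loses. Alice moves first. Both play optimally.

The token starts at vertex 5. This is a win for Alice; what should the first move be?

Move to 3.

Use the standard recursion: the mover loses at a terminal position; elsewhere, the mover wins exactly when some move hands the opponent an L position.
Every edge goes from a vertex to one that appears earlier in the order 7, 1, 2, 9, 4, 3, 8, 5, 6, so processing vertices in that order labels each vertex after all of its successors.
7: no outgoing edge → L
1: no outgoing edge → L
2: W (go to 1, an L position)
9: W (go to 1, an L position)
4: W (go to 1, an L position)
3: L (options 9(W), 2(W) are all W)
8: W (go to 1, an L position)
5: W (go to 3, an L position)
6: W (go to 3, an L position)
From 5, the L positions reachable in one move are: 3.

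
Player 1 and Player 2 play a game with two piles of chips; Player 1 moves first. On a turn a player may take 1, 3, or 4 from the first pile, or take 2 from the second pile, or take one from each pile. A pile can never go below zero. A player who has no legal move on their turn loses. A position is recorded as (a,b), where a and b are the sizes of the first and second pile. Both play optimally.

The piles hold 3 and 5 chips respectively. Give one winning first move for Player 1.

Compute win/loss labels from the base case upward. A position with no move is L. Any other position is W if it can reach an L in one move, else L.
No move ever increases a pile, so every position that can arise here has a ≤ 3 and b ≤ 5; it is enough to label the cells with 0 ≤ a ≤ 3 and 0 ≤ b ≤ 5.
Every move lowers a or b (never raises either), so fill the grid row by row in increasing a, and left to right within a row: each cell's successors are then already labelled.
      b=0  b=1  b=2  b=3  b=4  b=5
a=0:    L    L    W    W    L    L
a=1:    W    W    W    L    W    W
a=2:    L    L    W    W    W    L
a=3:    W    W    W    L    W    W
Cells with no legal move (terminal, hence L): (0,0), (0,1).
The remaining L cells, each justified by listing all of its moves:
(0,4): only reaches (0,2)(W), which is W → L
(0,5): only reaches (0,3)(W), which is W → L
(1,3): only reaches (0,3)(W), (1,1)(W), (0,2)(W), all W → L
(2,0): only reaches (1,0)(W), which is W → L
(2,1): only reaches (1,1)(W), (1,0)(W), all W → L
(2,5): only reaches (1,5)(W), (2,3)(W), (1,4)(W), all W → L
(3,3): only reaches (2,3)(W), (0,3)(W), (3,1)(W), (2,2)(W), all W → L
Every other cell has at least one move into one of the L cells above, so it is W.
From (3,5), the L positions reachable in one move are: (2,5), (0,5), (3,3). Any move reaching one of these is winning.

Move to (2,5).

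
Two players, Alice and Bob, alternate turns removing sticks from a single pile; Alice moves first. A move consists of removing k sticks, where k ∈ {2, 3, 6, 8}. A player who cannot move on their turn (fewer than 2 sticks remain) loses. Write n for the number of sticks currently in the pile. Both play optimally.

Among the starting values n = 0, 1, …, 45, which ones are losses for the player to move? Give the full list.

Positions with no move are L. A position that does have a move is losing for the player to move precisely when every available move leads to a winning position for the opponent. Fill in the labels:
n=0: no move → L
n=1: no move → L
n=2: →0(L), so W
n=3: →1(L), so W
n=4: →1(L), so W
n=5: →3(W), 2(W) — all W, so L
n=6: →0(L), so W
n=7: →5(L), so W
n=8: →5(L), so W
n=9: →1(L), so W
n=10: →8(W), 7(W), 4(W), 2(W) — all W, so L
n=11: →5(L), so W
n=12: →10(L), so W
n=13: →10(L), so W
n=14: →12(W), 11(W), 8(W), 6(W) — all W, so L
n=15: →13(W), 12(W), 9(W), 7(W) — all W, so L
n=16: →14(L), so W
n=17: →15(L), so W
n=18: →15(L), so W
n=19: →17(W), 16(W), 13(W), 11(W) — all W, so L
n=20: →14(L), so W
n=21: →19(L), so W
n=22: →19(L), so W
n=23: →15(L), so W
n=24: →22(W), 21(W), 18(W), 16(W) — all W, so L
n=25: →19(L), so W
n=26: →24(L), so W
n=27: →24(L), so W
n=28: →26(W), 25(W), 22(W), 20(W) — all W, so L
n=29: →27(W), 26(W), 23(W), 21(W) — all W, so L
n=30: →28(L), so W
n=31: →29(L), so W
n=32: →29(L), so W
n=33: →31(W), 30(W), 27(W), 25(W) — all W, so L
n=34: →28(L), so W
n=35: →33(L), so W
n=36: →33(L), so W
n=37: →29(L), so W
n=38: →36(W), 35(W), 32(W), 30(W) — all W, so L
n=39: →33(L), so W
n=40: →38(L), so W
n=41: →38(L), so W
n=42: →40(W), 39(W), 36(W), 34(W) — all W, so L
n=43: →41(W), 40(W), 37(W), 35(W) — all W, so L
n=44: →42(L), so W
n=45: →43(L), so W
The losing starting values of n are exactly the entries labelled L in this table (14 of them).

0, 1, 5, 10, 14, 15, 19, 24, 28, 29, 33, 38, 42, 43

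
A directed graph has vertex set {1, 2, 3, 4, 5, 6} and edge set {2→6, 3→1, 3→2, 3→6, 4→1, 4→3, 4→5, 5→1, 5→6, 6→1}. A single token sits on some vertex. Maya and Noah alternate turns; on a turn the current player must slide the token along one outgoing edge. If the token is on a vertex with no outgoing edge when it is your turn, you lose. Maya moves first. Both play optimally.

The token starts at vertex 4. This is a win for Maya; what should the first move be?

Move to 1.

Work bottom-up. With no move the player to move loses. Otherwise the position is W if at least one move leads to an L position for the opponent, and L if every move leads to a W.
Every edge goes from a vertex to one that appears earlier in the order 1, 6, 2, 3, 5, 4, so processing vertices in that order labels each vertex after all of its successors.
1: no outgoing edge → L
6: can move to 1, which is L ⇒ W
2: the only move is to 6(W), a W ⇒ L
3: can move to 2, which is L ⇒ W
5: can move to 1, which is L ⇒ W
4: can move to 1, which is L ⇒ W
From 4, the L positions reachable in one move are: 1.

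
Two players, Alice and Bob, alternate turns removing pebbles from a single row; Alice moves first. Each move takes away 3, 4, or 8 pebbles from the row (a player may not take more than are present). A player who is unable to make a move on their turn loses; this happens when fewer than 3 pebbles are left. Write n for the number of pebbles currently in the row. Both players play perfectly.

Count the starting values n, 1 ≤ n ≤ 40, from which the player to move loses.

14

Compute win/loss labels from the base case upward. A position with no move is L. Any other position is W if it can reach an L in one move, else L.
n=0: no move → L
n=1: no move → L
n=2: no move → L
n=3: can move to 0, which is L ⇒ W
n=4: can move to 1, which is L ⇒ W
n=5: can move to 2, which is L ⇒ W
n=6: can move to 2, which is L ⇒ W
n=7: moves to 4(W), 3(W); every one is W ⇒ L
n=8: can move to 0, which is L ⇒ W
n=9: can move to 1, which is L ⇒ W
n=10: can move to 7, which is L ⇒ W
n=11: can move to 7, which is L ⇒ W
n=12: moves to 9(W), 8(W), 4(W); every one is W ⇒ L
n=13: moves to 10(W), 9(W), 5(W); every one is W ⇒ L
n=14: moves to 11(W), 10(W), 6(W); every one is W ⇒ L
n=15: can move to 12, which is L ⇒ W
n=16: can move to 13, which is L ⇒ W
n=17: can move to 14, which is L ⇒ W
n=18: can move to 14, which is L ⇒ W
n=19: moves to 16(W), 15(W), 11(W); every one is W ⇒ L
n=20: can move to 12, which is L ⇒ W
n=21: can move to 13, which is L ⇒ W
n=22: can move to 19, which is L ⇒ W
n=23: can move to 19, which is L ⇒ W
n=24: moves to 21(W), 20(W), 16(W); every one is W ⇒ L
n=25: moves to 22(W), 21(W), 17(W); every one is W ⇒ L
n=26: moves to 23(W), 22(W), 18(W); every one is W ⇒ L
n=27: can move to 24, which is L ⇒ W
n=28: can move to 25, which is L ⇒ W
n=29: can move to 26, which is L ⇒ W
n=30: can move to 26, which is L ⇒ W
n=31: moves to 28(W), 27(W), 23(W); every one is W ⇒ L
n=32: can move to 24, which is L ⇒ W
n=33: can move to 25, which is L ⇒ W
n=34: can move to 31, which is L ⇒ W
n=35: can move to 31, which is L ⇒ W
n=36: moves to 33(W), 32(W), 28(W); every one is W ⇒ L
n=37: moves to 34(W), 33(W), 29(W); every one is W ⇒ L
n=38: moves to 35(W), 34(W), 30(W); every one is W ⇒ L
n=39: can move to 36, which is L ⇒ W
n=40: can move to 37, which is L ⇒ W
L entries with 1 ≤ n ≤ 40 (n=0 is outside the asked range and is not counted): n = 1, 2, 7, 12, 13, 14, 19, 24, 25, 26, 31, 36, 37, 38; that makes 14.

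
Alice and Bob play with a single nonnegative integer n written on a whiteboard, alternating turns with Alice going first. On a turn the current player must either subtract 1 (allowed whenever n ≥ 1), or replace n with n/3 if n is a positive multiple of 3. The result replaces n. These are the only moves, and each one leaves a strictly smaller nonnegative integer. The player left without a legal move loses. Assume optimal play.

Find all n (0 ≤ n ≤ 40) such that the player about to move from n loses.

0, 2, 4, 7, 9, 11, 13, 15, 17, 19, 22, 24, 26, 28, 30, 32, 34, 36, 38, 40

Use the standard recursion: the mover loses at a terminal position; elsewhere, the mover wins exactly when some move hands the opponent an L position.
n=0: no move → L
n=1: can move to 0, which is L ⇒ W
n=2: the only move is to 1(W), a W ⇒ L
n=3: can move to 2, which is L ⇒ W
n=4: the only move is to 3(W), a W ⇒ L
n=5: can move to 4, which is L ⇒ W
n=6: can move to 2, which is L ⇒ W
n=7: the only move is to 6(W), a W ⇒ L
n=8: can move to 7, which is L ⇒ W
n=9: moves to 3(W), 8(W); every one is W ⇒ L
n=10: can move to 9, which is L ⇒ W
n=11: the only move is to 10(W), a W ⇒ L
n=12: can move to 4, which is L ⇒ W
n=13: the only move is to 12(W), a W ⇒ L
n=14: can move to 13, which is L ⇒ W
n=15: moves to 5(W), 14(W); every one is W ⇒ L
n=16: can move to 15, which is L ⇒ W
n=17: the only move is to 16(W), a W ⇒ L
n=18: can move to 17, which is L ⇒ W
n=19: the only move is to 18(W), a W ⇒ L
n=20: can move to 19, which is L ⇒ W
n=21: can move to 7, which is L ⇒ W
n=22: the only move is to 21(W), a W ⇒ L
n=23: can move to 22, which is L ⇒ W
n=24: moves to 8(W), 23(W); every one is W ⇒ L
n=25: can move to 24, which is L ⇒ W
n=26: the only move is to 25(W), a W ⇒ L
n=27: can move to 9, which is L ⇒ W
n=28: the only move is to 27(W), a W ⇒ L
n=29: can move to 28, which is L ⇒ W
n=30: moves to 10(W), 29(W); every one is W ⇒ L
n=31: can move to 30, which is L ⇒ W
n=32: the only move is to 31(W), a W ⇒ L
n=33: can move to 11, which is L ⇒ W
n=34: the only move is to 33(W), a W ⇒ L
n=35: can move to 34, which is L ⇒ W
n=36: moves to 12(W), 35(W); every one is W ⇒ L
n=37: can move to 36, which is L ⇒ W
n=38: the only move is to 37(W), a W ⇒ L
n=39: can move to 13, which is L ⇒ W
n=40: the only move is to 39(W), a W ⇒ L
Reading off the rows marked L gives the requested list; there are 20 such values of n.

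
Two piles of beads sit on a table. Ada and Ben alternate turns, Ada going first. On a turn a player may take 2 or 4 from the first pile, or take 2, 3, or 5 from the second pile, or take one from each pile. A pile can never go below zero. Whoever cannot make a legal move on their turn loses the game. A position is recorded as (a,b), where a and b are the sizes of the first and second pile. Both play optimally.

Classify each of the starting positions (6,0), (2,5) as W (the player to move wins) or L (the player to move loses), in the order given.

Positions with no move are L. A position that does have a move is losing for the player to move precisely when every available move leads to a winning position for the opponent. Fill in the labels:
No move ever increases a pile, so every position that can arise here has a ≤ 6 and b ≤ 5; it is enough to label the cells with 0 ≤ a ≤ 6 and 0 ≤ b ≤ 5.
Every move lowers a or b (never raises either), so fill the grid row by row in increasing a, and left to right within a row: each cell's successors are then already labelled.
      b=0  b=1  b=2  b=3  b=4  b=5
a=0:    L    L    W    W    W    W
a=1:    L    W    W    W    L    W
a=2:    W    W    L    L    W    W
a=3:    W    L    L    W    W    W
a=4:    W    W    W    W    L    L
a=5:    W    W    W    L    W    W
a=6:    L    L    W    W    W    W
Cells with no legal move (terminal, hence L): (0,0), (0,1), (1,0).
The remaining L cells, each justified by listing all of its moves:
(1,4): moves to (1,2)(W), (1,1)(W), (0,3)(W); every one is W ⇒ L
(2,2): moves to (0,2)(W), (2,0)(W), (1,1)(W); every one is W ⇒ L
(2,3): moves to (0,3)(W), (2,1)(W), (2,0)(W), (1,2)(W); every one is W ⇒ L
(3,1): moves to (1,1)(W), (2,0)(W); every one is W ⇒ L
(3,2): moves to (1,2)(W), (3,0)(W), (2,1)(W); every one is W ⇒ L
(4,4): moves to (2,4)(W), (0,4)(W), (4,2)(W), (4,1)(W), (3,3)(W); every one is W ⇒ L
(4,5): moves to (2,5)(W), (0,5)(W), (4,3)(W), (4,2)(W), (4,0)(W), (3,4)(W); every one is W ⇒ L
(5,3): moves to (3,3)(W), (1,3)(W), (5,1)(W), (5,0)(W), (4,2)(W); every one is W ⇒ L
(6,0): moves to (4,0)(W), (2,0)(W); every one is W ⇒ L
(6,1): moves to (4,1)(W), (2,1)(W), (5,0)(W); every one is W ⇒ L
Every other cell has at least one move into one of the L cells above, so it is W.
(6,0): one of the L cells justified above, so L
(2,5): the move to (2,3) reaches an L cell, so W

(6,0): L, (2,5): W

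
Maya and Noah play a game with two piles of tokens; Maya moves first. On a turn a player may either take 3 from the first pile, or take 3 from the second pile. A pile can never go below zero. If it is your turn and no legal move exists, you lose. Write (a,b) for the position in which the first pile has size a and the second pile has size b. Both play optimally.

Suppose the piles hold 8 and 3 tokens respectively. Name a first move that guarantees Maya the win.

Positions with no move are L. A position that does have a move is losing for the player to move precisely when every available move leads to a winning position for the opponent. Fill in the labels:
No move ever increases a pile, so every position that can arise here has a ≤ 8 and b ≤ 3; it is enough to label the cells with 0 ≤ a ≤ 8 and 0 ≤ b ≤ 3.
Every move lowers a or b (never raises either), so fill the grid row by row in increasing a, and left to right within a row: each cell's successors are then already labelled.
      b=0  b=1  b=2  b=3
a=0:    L    L    L    W
a=1:    L    L    L    W
a=2:    L    L    L    W
a=3:    W    W    W    L
a=4:    W    W    W    L
a=5:    W    W    W    L
a=6:    L    L    L    W
a=7:    L    L    L    W
a=8:    L    L    L    W
Cells with no legal move (terminal, hence L): (0,0), (0,1), (0,2), (1,0), (1,1), (1,2), (2,0), (2,1), (2,2).
The remaining L cells, each justified by listing all of its moves:
(3,3): only reaches (0,3)(W), (3,0)(W), all W → L
(4,3): only reaches (1,3)(W), (4,0)(W), all W → L
(5,3): only reaches (2,3)(W), (5,0)(W), all W → L
(6,0): only reaches (3,0)(W), which is W → L
(6,1): only reaches (3,1)(W), which is W → L
(6,2): only reaches (3,2)(W), which is W → L
(7,0): only reaches (4,0)(W), which is W → L
(7,1): only reaches (4,1)(W), which is W → L
(7,2): only reaches (4,2)(W), which is W → L
(8,0): only reaches (5,0)(W), which is W → L
(8,1): only reaches (5,1)(W), which is W → L
(8,2): only reaches (5,2)(W), which is W → L
Every other cell has at least one move into one of the L cells above, so it is W.
From (8,3), the L positions reachable in one move are: (5,3), (8,0). Any move reaching one of these is winning.

Move to (5,3).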